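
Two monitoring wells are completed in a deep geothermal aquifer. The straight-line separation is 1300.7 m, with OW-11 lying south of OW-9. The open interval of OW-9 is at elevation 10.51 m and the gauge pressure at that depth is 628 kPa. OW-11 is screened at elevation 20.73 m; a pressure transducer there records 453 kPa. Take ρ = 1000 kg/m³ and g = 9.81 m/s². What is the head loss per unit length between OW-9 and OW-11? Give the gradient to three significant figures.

i ≈ 0.00586 m/m

Pressure head at OW-9: ψ = P/(ρg) = 628×1000 / (1000 × 9.81) = 64.02 m.
Total head at OW-9: h = z + ψ = 10.51 + 64.02 = 74.53 m.
Pressure head at OW-11: ψ = P/(ρg) = 453×1000 / (1000 × 9.81) = 46.18 m.
Total head at OW-11: h = z + ψ = 20.73 + 46.18 = 66.91 m.
Head difference: h(OW-9) − h(OW-11) = 74.53 − 66.91 = 7.62 m.
Hydraulic gradient: i = |Δh| / L = 7.62 / 1300.7 = 0.00586.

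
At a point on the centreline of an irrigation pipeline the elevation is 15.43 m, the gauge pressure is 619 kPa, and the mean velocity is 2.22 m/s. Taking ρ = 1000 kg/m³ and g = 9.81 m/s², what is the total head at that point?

h ≈ 78.78 m

Pressure head ψ = P/(ρg) = 619×1000 / (1000 × 9.81) = 63.10 m.
Velocity head = v²/(2g) = 2.22² / (2 × 9.81) = 0.251 m.
h = z + ψ + v²/(2g) = 15.43 + 63.10 + 0.251 = 78.78 m.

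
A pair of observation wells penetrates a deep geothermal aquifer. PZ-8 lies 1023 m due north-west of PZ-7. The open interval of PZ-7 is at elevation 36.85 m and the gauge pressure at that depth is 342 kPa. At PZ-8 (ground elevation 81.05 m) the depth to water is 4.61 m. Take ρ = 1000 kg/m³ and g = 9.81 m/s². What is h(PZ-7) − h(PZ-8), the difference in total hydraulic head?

Pressure head at PZ-7: ψ = P/(ρg) = 342×1000 / (1000 × 9.81) = 34.86 m.
Total head at PZ-7: h = z + ψ = 36.85 + 34.86 = 71.71 m.
Total head at PZ-8: h = 81.05 − 4.61 = 76.44 m.
Head difference: h(PZ-7) − h(PZ-8) = 71.71 − 76.44 = -4.73 m.

Δh ≈ -4.73 m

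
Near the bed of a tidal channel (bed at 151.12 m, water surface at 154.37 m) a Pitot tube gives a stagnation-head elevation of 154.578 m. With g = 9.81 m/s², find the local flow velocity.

Near the bed, under hydrostatic conditions, the piezometric head (z + ψ) equals the free-surface elevation, 154.37 m.
Velocity head = total − piezometric = 154.578 − 154.37 = 0.208 m.
v = √(2g·h_v) = √(2 × 9.81 × 0.208) = 2.02 m/s.

v ≈ 2.02 m/s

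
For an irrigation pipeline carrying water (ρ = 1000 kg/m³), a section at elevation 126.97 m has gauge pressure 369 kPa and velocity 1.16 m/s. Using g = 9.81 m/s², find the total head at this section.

Pressure head ψ = P/(ρg) = 369×1000 / (1000 × 9.81) = 37.61 m.
Velocity head = v²/(2g) = 1.16² / (2 × 9.81) = 0.069 m.
h = z + ψ + v²/(2g) = 126.97 + 37.61 + 0.069 = 164.65 m.

h ≈ 164.65 m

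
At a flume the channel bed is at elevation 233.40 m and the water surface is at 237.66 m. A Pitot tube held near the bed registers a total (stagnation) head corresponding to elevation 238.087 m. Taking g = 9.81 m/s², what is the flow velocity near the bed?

Near the bed, under hydrostatic conditions, the piezometric head (z + ψ) equals the free-surface elevation, 237.66 m.
Velocity head = total − piezometric = 238.087 − 237.66 = 0.427 m.
v = √(2g·h_v) = √(2 × 9.81 × 0.427) = 2.89 m/s.

v ≈ 2.89 m/s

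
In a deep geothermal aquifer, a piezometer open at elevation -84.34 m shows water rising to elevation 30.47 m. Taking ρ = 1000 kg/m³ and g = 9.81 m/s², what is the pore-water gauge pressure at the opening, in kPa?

P ≈ 1130 kPa

Pressure head ψ = h − z = 30.47 − (-84.34) = 114.81 m.
P = ρgψ = 1000 × 9.81 × 114.81 = 1126286 Pa ≈ 1130 kPa.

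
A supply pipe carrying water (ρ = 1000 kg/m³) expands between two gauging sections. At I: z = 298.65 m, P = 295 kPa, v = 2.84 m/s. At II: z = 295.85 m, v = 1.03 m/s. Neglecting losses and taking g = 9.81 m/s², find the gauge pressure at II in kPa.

Pressure head at I: ψ₁ = P₁/(ρg) = 295×1000 / (1000 × 9.81) = 30.07 m.
Velocity heads: v₁²/2g = 2.84²/19.62 = 0.411 m; v₂²/2g = 1.03²/19.62 = 0.054 m.
Total head H = z₁ + ψ₁ + v₁²/2g = 298.65 + 30.07 + 0.411 = 329.13 m.
ψ₂ = H − z₂ − v₂²/2g = 329.13 − 295.85 − 0.054 = 33.23 m.
P₂ = ρgψ₂ = 1000 × 9.81 × 33.23 ≈ 326 kPa.

P₂ ≈ 326 kPa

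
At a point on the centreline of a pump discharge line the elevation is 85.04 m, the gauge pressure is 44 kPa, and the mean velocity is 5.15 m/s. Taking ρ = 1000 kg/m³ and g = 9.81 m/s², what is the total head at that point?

Pressure head ψ = P/(ρg) = 44×1000 / (1000 × 9.81) = 4.49 m.
Velocity head = v²/(2g) = 5.15² / (2 × 9.81) = 1.352 m.
h = z + ψ + v²/(2g) = 85.04 + 4.49 + 1.352 = 90.88 m.

h ≈ 90.88 m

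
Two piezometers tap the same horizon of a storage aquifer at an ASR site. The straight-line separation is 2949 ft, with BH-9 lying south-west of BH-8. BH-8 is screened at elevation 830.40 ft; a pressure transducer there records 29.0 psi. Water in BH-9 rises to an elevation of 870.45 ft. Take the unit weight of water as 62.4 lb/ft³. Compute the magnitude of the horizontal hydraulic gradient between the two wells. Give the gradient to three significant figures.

i ≈ 0.00911

Pressure head at BH-8: ψ = 144·P/γ = 144 × 29.0 / 62.4 = 66.92 ft.
Total head at BH-8: h = z + ψ = 830.40 + 66.92 = 897.32 ft.
Total head at BH-9: h = 870.45 ft (water level in the piezometer is the total head).
Head difference: h(BH-8) − h(BH-9) = 897.32 − 870.45 = 26.87 ft.
Hydraulic gradient: i = |Δh| / L = 26.87 / 2949 = 0.00911.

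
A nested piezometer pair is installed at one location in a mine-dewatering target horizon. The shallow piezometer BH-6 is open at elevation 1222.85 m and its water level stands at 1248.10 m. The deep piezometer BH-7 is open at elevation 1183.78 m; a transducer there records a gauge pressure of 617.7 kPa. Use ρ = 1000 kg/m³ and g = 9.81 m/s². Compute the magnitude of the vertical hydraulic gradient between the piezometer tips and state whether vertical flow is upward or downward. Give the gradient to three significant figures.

Total head at BH-6: h = 1248.10 m (water level in the standpipe).
Pressure head at BH-7: ψ = P/(ρg) = 617.7×1000 / (1000 × 9.81) = 62.97 m.
Total head at BH-7: h = z + ψ = 1183.78 + 62.97 = 1246.75 m.
Δh = h(BH-6) − h(BH-7) = 1248.10 − 1246.75 = 1.35 m.
Vertical separation Δz = 1222.85 − 1183.78 = 39.07 m.
|i_v| = |Δh| / Δz = 1.35 / 39.07 = 0.0346.
Head is higher in the shallow piezometer, so vertical flow is downward (recharge condition).

|i_v| ≈ 0.0346; vertical flow is downward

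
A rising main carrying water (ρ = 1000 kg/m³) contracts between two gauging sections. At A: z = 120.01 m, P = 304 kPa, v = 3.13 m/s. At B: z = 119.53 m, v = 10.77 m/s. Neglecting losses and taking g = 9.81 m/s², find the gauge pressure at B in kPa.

Pressure head at A: ψ₁ = P₁/(ρg) = 304×1000 / (1000 × 9.81) = 30.99 m.
Velocity heads: v₁²/2g = 3.13²/19.62 = 0.499 m; v₂²/2g = 10.77²/19.62 = 5.912 m.
Total head H = z₁ + ψ₁ + v₁²/2g = 120.01 + 30.99 + 0.499 = 151.50 m.
ψ₂ = H − z₂ − v₂²/2g = 151.50 − 119.53 − 5.912 = 26.06 m.
P₂ = ρgψ₂ = 1000 × 9.81 × 26.06 ≈ 256 kPa.

P₂ ≈ 256 kPa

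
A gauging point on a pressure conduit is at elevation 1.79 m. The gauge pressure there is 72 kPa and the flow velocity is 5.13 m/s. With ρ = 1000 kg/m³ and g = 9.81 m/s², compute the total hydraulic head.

Pressure head ψ = P/(ρg) = 72×1000 / (1000 × 9.81) = 7.34 m.
Velocity head = v²/(2g) = 5.13² / (2 × 9.81) = 1.341 m.
h = z + ψ + v²/(2g) = 1.79 + 7.34 + 1.341 = 10.47 m.

h ≈ 10.47 m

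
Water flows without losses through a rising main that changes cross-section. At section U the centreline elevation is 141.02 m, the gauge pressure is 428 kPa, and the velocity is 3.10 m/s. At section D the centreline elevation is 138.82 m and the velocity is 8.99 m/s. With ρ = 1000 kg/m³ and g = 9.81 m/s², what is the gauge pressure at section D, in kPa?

P₂ ≈ 414 kPa

Pressure head at U: ψ₁ = P₁/(ρg) = 428×1000 / (1000 × 9.81) = 43.63 m.
Velocity heads: v₁²/2g = 3.10²/19.62 = 0.490 m; v₂²/2g = 8.99²/19.62 = 4.119 m.
Total head H = z₁ + ψ₁ + v₁²/2g = 141.02 + 43.63 + 0.490 = 185.14 m.
ψ₂ = H − z₂ − v₂²/2g = 185.14 − 138.82 − 4.119 = 42.20 m.
P₂ = ρgψ₂ = 1000 × 9.81 × 42.20 ≈ 414 kPa.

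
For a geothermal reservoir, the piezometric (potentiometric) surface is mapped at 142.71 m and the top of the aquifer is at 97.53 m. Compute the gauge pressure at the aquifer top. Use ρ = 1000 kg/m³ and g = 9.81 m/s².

P ≈ 443 kPa

Pressure head at the aquifer top: ψ = h − z = 142.71 − 97.53 = 45.18 m.
P = ρgψ = 1000 × 9.81 × 45.18 = 443216 Pa ≈ 443 kPa.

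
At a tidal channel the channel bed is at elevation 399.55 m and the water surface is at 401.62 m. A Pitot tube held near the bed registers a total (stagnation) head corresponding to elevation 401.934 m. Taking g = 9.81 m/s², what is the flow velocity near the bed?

Near the bed, under hydrostatic conditions, the piezometric head (z + ψ) equals the free-surface elevation, 401.62 m.
Velocity head = total − piezometric = 401.934 − 401.62 = 0.314 m.
v = √(2g·h_v) = √(2 × 9.81 × 0.314) = 2.48 m/s.

v ≈ 2.48 m/s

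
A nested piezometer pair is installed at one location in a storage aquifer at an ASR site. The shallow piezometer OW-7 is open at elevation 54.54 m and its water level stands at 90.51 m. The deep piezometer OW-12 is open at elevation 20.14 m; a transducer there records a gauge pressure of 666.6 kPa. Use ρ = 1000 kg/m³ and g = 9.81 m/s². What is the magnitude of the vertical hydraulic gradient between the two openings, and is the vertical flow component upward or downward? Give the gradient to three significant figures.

|i_v| ≈ 0.0703; vertical flow is downward

Total head at OW-7: h = 90.51 m (water level in the standpipe).
Pressure head at OW-12: ψ = P/(ρg) = 666.6×1000 / (1000 × 9.81) = 67.95 m.
Total head at OW-12: h = z + ψ = 20.14 + 67.95 = 88.09 m.
Δh = h(OW-7) − h(OW-12) = 90.51 − 88.09 = 2.42 m.
Vertical separation Δz = 54.54 − 20.14 = 34.40 m.
|i_v| = |Δh| / Δz = 2.42 / 34.40 = 0.0703.
Head is higher in the shallow piezometer, so vertical flow is downward (recharge condition).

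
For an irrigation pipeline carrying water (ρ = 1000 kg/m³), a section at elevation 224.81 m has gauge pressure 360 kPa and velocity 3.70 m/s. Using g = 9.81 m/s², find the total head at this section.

h ≈ 262.21 m

Pressure head ψ = P/(ρg) = 360×1000 / (1000 × 9.81) = 36.70 m.
Velocity head = v²/(2g) = 3.70² / (2 × 9.81) = 0.698 m.
h = z + ψ + v²/(2g) = 224.81 + 36.70 + 0.698 = 262.21 m.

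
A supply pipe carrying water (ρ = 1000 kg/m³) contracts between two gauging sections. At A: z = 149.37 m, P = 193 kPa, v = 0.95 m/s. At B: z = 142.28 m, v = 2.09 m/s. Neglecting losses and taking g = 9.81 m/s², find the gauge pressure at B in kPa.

Pressure head at A: ψ₁ = P₁/(ρg) = 193×1000 / (1000 × 9.81) = 19.67 m.
Velocity heads: v₁²/2g = 0.95²/19.62 = 0.046 m; v₂²/2g = 2.09²/19.62 = 0.223 m.
Total head H = z₁ + ψ₁ + v₁²/2g = 149.37 + 19.67 + 0.046 = 169.09 m.
ψ₂ = H − z₂ − v₂²/2g = 169.09 − 142.28 − 0.223 = 26.59 m.
P₂ = ρgψ₂ = 1000 × 9.81 × 26.59 ≈ 261 kPa.

P₂ ≈ 261 kPa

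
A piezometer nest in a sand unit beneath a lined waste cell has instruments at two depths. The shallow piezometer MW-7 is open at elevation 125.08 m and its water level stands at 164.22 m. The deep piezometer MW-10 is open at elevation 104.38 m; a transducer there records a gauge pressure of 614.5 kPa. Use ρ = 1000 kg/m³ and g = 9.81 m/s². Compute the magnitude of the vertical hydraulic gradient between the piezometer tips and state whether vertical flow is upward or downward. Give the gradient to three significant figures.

Total head at MW-7: h = 164.22 m (water level in the standpipe).
Pressure head at MW-10: ψ = P/(ρg) = 614.5×1000 / (1000 × 9.81) = 62.64 m.
Total head at MW-10: h = z + ψ = 104.38 + 62.64 = 167.02 m.
Δh = h(MW-7) − h(MW-10) = 164.22 − 167.02 = -2.80 m.
Vertical separation Δz = 125.08 − 104.38 = 20.70 m.
|i_v| = |Δh| / Δz = 2.80 / 20.70 = 0.135.
Head is higher in the deep piezometer, so vertical flow is upward (discharge condition).

|i_v| ≈ 0.135; vertical flow is upward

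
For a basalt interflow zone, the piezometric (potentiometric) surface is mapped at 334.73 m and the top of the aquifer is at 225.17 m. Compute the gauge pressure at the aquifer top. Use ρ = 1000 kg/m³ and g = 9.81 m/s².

P ≈ 1070 kPa

Pressure head at the aquifer top: ψ = h − z = 334.73 − 225.17 = 109.56 m.
P = ρgψ = 1000 × 9.81 × 109.56 = 1074784 Pa ≈ 1070 kPa.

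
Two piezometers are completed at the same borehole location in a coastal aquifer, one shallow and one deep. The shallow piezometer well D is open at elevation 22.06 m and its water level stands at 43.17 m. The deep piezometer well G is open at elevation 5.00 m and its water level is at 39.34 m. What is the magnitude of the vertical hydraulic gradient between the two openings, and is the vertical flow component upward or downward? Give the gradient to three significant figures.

Total head at well D: h = 43.17 m (water level in the standpipe).
Total head at well G: h = 39.34 m.
Δh = h(well D) − h(well G) = 43.17 − 39.34 = 3.83 m.
Vertical separation Δz = 22.06 − 5.00 = 17.06 m.
|i_v| = |Δh| / Δz = 3.83 / 17.06 = 0.225.
Head is higher in the shallow piezometer, so vertical flow is downward (recharge condition).

|i_v| ≈ 0.225; vertical flow is downward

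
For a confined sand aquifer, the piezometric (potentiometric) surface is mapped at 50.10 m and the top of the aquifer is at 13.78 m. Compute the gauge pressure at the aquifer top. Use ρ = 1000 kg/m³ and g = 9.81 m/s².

P ≈ 356 kPa

Pressure head at the aquifer top: ψ = h − z = 50.10 − 13.78 = 36.32 m.
P = ρgψ = 1000 × 9.81 × 36.32 = 356299 Pa ≈ 356 kPa.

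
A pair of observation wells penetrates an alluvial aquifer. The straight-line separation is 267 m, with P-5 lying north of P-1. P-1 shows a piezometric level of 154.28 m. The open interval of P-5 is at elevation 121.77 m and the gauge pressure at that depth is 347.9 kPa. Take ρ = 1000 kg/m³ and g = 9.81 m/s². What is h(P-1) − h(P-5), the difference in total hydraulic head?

Total head at P-1: h = 154.28 m (water level in the piezometer is the total head).
Pressure head at P-5: ψ = P/(ρg) = 347.9×1000 / (1000 × 9.81) = 35.46 m.
Total head at P-5: h = z + ψ = 121.77 + 35.46 = 157.23 m.
Head difference: h(P-1) − h(P-5) = 154.28 − 157.23 = -2.95 m.

Δh ≈ -2.95 m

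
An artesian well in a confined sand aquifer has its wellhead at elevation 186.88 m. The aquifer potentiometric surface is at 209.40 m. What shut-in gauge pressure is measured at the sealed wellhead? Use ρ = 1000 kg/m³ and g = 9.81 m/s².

P ≈ 221 kPa

Head above the cap: Δh = 209.40 − 186.88 = 22.52 m.
P = ρgΔh = 1000 × 9.81 × 22.52 = 220921 Pa ≈ 221 kPa.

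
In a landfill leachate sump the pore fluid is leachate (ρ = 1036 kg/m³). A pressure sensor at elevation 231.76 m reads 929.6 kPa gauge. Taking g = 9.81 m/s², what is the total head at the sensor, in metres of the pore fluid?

h ≈ 323.23 m

ψ = P/(ρg) = 929.6×1000 / (1036 × 9.81) = 91.47 m.
h = z + ψ = 231.76 + 91.47 = 323.23 m.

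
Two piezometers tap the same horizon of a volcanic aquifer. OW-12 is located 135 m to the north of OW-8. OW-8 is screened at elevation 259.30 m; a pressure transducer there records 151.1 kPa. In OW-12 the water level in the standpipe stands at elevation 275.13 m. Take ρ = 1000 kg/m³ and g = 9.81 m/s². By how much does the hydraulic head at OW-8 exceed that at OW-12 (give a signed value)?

Pressure head at OW-8: ψ = P/(ρg) = 151.1×1000 / (1000 × 9.81) = 15.40 m.
Total head at OW-8: h = z + ψ = 259.30 + 15.40 = 274.70 m.
Total head at OW-12: h = 275.13 m (water level in the piezometer is the total head).
Head difference: h(OW-8) − h(OW-12) = 274.70 − 275.13 = -0.43 m.

Δh ≈ -0.43 m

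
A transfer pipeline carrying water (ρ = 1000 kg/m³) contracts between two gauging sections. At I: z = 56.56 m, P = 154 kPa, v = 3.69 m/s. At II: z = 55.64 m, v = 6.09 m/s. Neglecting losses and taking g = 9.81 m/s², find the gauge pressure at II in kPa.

P₂ ≈ 151 kPa

Pressure head at I: ψ₁ = P₁/(ρg) = 154×1000 / (1000 × 9.81) = 15.70 m.
Velocity heads: v₁²/2g = 3.69²/19.62 = 0.694 m; v₂²/2g = 6.09²/19.62 = 1.890 m.
Total head H = z₁ + ψ₁ + v₁²/2g = 56.56 + 15.70 + 0.694 = 72.95 m.
ψ₂ = H − z₂ − v₂²/2g = 72.95 − 55.64 − 1.890 = 15.42 m.
P₂ = ρgψ₂ = 1000 × 9.81 × 15.42 ≈ 151 kPa.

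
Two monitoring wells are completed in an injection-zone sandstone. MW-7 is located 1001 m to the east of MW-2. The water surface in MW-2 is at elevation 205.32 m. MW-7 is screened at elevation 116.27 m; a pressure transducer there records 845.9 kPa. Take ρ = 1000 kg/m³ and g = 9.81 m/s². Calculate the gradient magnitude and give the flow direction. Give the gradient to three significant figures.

Total head at MW-2: h = 205.32 m (water level in the piezometer is the total head).
Pressure head at MW-7: ψ = P/(ρg) = 845.9×1000 / (1000 × 9.81) = 86.23 m.
Total head at MW-7: h = z + ψ = 116.27 + 86.23 = 202.50 m.
Head difference: h(MW-2) − h(MW-7) = 205.32 − 202.50 = 2.82 m.
Hydraulic gradient: i = |Δh| / L = 2.82 / 1001 = 0.00282.
Flow is from higher to lower head: from MW-2 toward MW-7, i.e. toward the east.

i ≈ 0.00282; groundwater flows toward the east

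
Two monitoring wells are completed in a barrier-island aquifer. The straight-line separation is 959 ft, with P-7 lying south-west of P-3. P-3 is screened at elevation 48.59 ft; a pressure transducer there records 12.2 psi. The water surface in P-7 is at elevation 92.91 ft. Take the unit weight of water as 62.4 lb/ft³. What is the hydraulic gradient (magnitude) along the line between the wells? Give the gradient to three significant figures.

Pressure head at P-3: ψ = 144·P/γ = 144 × 12.2 / 62.4 = 28.15 ft.
Total head at P-3: h = z + ψ = 48.59 + 28.15 = 76.74 ft.
Total head at P-7: h = 92.91 ft (water level in the piezometer is the total head).
Head difference: h(P-3) − h(P-7) = 76.74 − 92.91 = -16.17 ft.
Hydraulic gradient: i = |Δh| / L = 16.17 / 959 = 0.0169.

i ≈ 0.0169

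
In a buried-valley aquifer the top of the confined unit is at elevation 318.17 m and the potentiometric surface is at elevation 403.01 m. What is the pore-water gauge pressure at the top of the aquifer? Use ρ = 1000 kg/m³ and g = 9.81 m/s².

Pressure head at the aquifer top: ψ = h − z = 403.01 − 318.17 = 84.84 m.
P = ρgψ = 1000 × 9.81 × 84.84 = 832280 Pa ≈ 832 kPa.

P ≈ 832 kPa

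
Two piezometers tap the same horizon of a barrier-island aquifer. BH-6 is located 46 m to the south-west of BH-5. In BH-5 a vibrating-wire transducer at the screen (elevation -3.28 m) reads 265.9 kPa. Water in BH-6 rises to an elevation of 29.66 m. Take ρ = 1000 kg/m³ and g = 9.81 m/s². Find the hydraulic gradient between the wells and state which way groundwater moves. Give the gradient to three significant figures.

i ≈ 0.127; groundwater flows toward the north-east

Pressure head at BH-5: ψ = P/(ρg) = 265.9×1000 / (1000 × 9.81) = 27.10 m.
Total head at BH-5: h = z + ψ = -3.28 + 27.10 = 23.82 m.
Total head at BH-6: h = 29.66 m (water level in the piezometer is the total head).
Head difference: h(BH-5) − h(BH-6) = 23.82 − 29.66 = -5.84 m.
Hydraulic gradient: i = |Δh| / L = 5.84 / 46 = 0.127.
Flow is from higher to lower head: from BH-6 toward BH-5, i.e. toward the north-east.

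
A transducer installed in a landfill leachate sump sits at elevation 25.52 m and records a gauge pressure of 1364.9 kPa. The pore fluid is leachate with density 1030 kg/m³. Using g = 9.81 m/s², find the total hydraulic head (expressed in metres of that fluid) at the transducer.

ψ = P/(ρg) = 1364.9×1000 / (1030 × 9.81) = 135.08 m.
h = z + ψ = 25.52 + 135.08 = 160.60 m.

h ≈ 160.60 m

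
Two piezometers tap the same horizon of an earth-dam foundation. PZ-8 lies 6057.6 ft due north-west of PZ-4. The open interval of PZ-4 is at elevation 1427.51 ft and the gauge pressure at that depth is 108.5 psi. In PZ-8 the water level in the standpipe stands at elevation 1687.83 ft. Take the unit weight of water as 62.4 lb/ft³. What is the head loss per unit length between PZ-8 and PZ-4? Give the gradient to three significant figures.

Pressure head at PZ-4: ψ = 144·P/γ = 144 × 108.5 / 62.4 = 250.38 ft.
Total head at PZ-4: h = z + ψ = 1427.51 + 250.38 = 1677.89 ft.
Total head at PZ-8: h = 1687.83 ft (water level in the piezometer is the total head).
Head difference: h(PZ-4) − h(PZ-8) = 1677.89 − 1687.83 = -9.94 ft.
Hydraulic gradient: i = |Δh| / L = 9.94 / 6057.6 = 0.00164.

i ≈ 0.00164 ft/ft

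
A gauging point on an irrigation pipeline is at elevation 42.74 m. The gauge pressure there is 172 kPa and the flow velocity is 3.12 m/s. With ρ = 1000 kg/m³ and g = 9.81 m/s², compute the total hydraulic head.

Pressure head ψ = P/(ρg) = 172×1000 / (1000 × 9.81) = 17.53 m.
Velocity head = v²/(2g) = 3.12² / (2 × 9.81) = 0.496 m.
h = z + ψ + v²/(2g) = 42.74 + 17.53 + 0.496 = 60.77 m.

h ≈ 60.77 m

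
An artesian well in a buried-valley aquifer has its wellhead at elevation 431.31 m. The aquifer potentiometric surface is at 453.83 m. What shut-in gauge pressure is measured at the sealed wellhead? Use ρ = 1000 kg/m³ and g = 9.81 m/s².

Head above the cap: Δh = 453.83 − 431.31 = 22.52 m.
P = ρgΔh = 1000 × 9.81 × 22.52 = 220921 Pa ≈ 221 kPa.

P ≈ 221 kPa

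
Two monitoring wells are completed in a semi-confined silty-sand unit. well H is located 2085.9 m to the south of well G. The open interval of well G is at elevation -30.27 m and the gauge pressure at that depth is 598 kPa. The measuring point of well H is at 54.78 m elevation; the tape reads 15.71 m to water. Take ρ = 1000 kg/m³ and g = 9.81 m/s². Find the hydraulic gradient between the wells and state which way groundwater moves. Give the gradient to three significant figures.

i ≈ 0.00402; groundwater flows toward the north

Pressure head at well G: ψ = P/(ρg) = 598×1000 / (1000 × 9.81) = 60.96 m.
Total head at well G: h = z + ψ = -30.27 + 60.96 = 30.69 m.
Total head at well H: h = 54.78 − 15.71 = 39.07 m.
Head difference: h(well G) − h(well H) = 30.69 − 39.07 = -8.38 m.
Hydraulic gradient: i = |Δh| / L = 8.38 / 2085.9 = 0.00402.
Flow is from higher to lower head: from well H toward well G, i.e. toward the north.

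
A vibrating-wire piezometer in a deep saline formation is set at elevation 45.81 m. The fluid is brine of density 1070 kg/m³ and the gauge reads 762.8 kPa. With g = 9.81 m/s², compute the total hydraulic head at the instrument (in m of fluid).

h ≈ 118.48 m

ψ = P/(ρg) = 762.8×1000 / (1070 × 9.81) = 72.67 m.
h = z + ψ = 45.81 + 72.67 = 118.48 m.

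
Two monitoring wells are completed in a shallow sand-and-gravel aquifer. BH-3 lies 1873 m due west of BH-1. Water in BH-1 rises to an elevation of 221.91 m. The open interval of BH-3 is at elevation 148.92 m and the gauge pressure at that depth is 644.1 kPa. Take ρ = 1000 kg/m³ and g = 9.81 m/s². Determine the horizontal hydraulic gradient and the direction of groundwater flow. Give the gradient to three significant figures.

Total head at BH-1: h = 221.91 m (water level in the piezometer is the total head).
Pressure head at BH-3: ψ = P/(ρg) = 644.1×1000 / (1000 × 9.81) = 65.66 m.
Total head at BH-3: h = z + ψ = 148.92 + 65.66 = 214.58 m.
Head difference: h(BH-1) − h(BH-3) = 221.91 − 214.58 = 7.33 m.
Hydraulic gradient: i = |Δh| / L = 7.33 / 1873 = 0.00391.
Flow is from higher to lower head: from BH-1 toward BH-3, i.e. toward the west.

i ≈ 0.00391; groundwater flows toward the west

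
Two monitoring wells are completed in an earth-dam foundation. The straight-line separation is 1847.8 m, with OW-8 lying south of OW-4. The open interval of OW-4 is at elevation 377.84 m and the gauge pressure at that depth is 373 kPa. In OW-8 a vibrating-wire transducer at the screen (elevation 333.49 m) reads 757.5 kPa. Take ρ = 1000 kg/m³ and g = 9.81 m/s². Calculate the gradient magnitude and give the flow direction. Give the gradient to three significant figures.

i ≈ 0.00279; groundwater flows toward the south

Pressure head at OW-4: ψ = P/(ρg) = 373×1000 / (1000 × 9.81) = 38.02 m.
Total head at OW-4: h = z + ψ = 377.84 + 38.02 = 415.86 m.
Pressure head at OW-8: ψ = P/(ρg) = 757.5×1000 / (1000 × 9.81) = 77.22 m.
Total head at OW-8: h = z + ψ = 333.49 + 77.22 = 410.71 m.
Head difference: h(OW-4) − h(OW-8) = 415.86 − 410.71 = 5.15 m.
Hydraulic gradient: i = |Δh| / L = 5.15 / 1847.8 = 0.00279.
Flow is from higher to lower head: from OW-4 toward OW-8, i.e. toward the south.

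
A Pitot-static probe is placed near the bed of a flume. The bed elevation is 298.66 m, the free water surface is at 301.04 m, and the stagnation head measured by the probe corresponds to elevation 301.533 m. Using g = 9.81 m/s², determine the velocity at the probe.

v ≈ 3.11 m/s

Near the bed, under hydrostatic conditions, the piezometric head (z + ψ) equals the free-surface elevation, 301.04 m.
Velocity head = total − piezometric = 301.533 − 301.04 = 0.493 m.
v = √(2g·h_v) = √(2 × 9.81 × 0.493) = 3.11 m/s.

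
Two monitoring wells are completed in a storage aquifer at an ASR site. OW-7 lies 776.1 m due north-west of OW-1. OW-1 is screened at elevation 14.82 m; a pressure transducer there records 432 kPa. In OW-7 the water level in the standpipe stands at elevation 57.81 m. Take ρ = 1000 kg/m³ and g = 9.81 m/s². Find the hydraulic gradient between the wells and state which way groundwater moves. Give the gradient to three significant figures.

Pressure head at OW-1: ψ = P/(ρg) = 432×1000 / (1000 × 9.81) = 44.04 m.
Total head at OW-1: h = z + ψ = 14.82 + 44.04 = 58.86 m.
Total head at OW-7: h = 57.81 m (water level in the piezometer is the total head).
Head difference: h(OW-1) − h(OW-7) = 58.86 − 57.81 = 1.05 m.
Hydraulic gradient: i = |Δh| / L = 1.05 / 776.1 = 0.00135.
Flow is from higher to lower head: from OW-1 toward OW-7, i.e. toward the north-west.

i ≈ 0.00135; groundwater flows toward the north-west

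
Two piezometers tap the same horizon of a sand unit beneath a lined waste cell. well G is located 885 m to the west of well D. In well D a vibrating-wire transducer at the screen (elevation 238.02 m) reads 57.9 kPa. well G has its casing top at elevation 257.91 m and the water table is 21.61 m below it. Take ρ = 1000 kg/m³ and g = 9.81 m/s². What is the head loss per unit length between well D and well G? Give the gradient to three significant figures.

i ≈ 0.00861 m/m

Pressure head at well D: ψ = P/(ρg) = 57.9×1000 / (1000 × 9.81) = 5.90 m.
Total head at well D: h = z + ψ = 238.02 + 5.90 = 243.92 m.
Total head at well G: h = 257.91 − 21.61 = 236.30 m.
Head difference: h(well D) − h(well G) = 243.92 − 236.30 = 7.62 m.
Hydraulic gradient: i = |Δh| / L = 7.62 / 885 = 0.00861.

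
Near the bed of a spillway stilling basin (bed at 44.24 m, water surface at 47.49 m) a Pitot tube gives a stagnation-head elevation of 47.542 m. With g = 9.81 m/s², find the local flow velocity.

Near the bed, under hydrostatic conditions, the piezometric head (z + ψ) equals the free-surface elevation, 47.49 m.
Velocity head = total − piezometric = 47.542 − 47.49 = 0.052 m.
v = √(2g·h_v) = √(2 × 9.81 × 0.052) = 1.01 m/s.

v ≈ 1.01 m/s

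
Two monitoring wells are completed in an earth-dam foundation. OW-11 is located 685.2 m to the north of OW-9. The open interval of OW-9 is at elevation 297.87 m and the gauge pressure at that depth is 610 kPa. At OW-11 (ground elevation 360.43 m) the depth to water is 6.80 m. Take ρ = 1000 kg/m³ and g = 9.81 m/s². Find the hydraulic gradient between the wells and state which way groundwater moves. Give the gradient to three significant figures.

Pressure head at OW-9: ψ = P/(ρg) = 610×1000 / (1000 × 9.81) = 62.18 m.
Total head at OW-9: h = z + ψ = 297.87 + 62.18 = 360.05 m.
Total head at OW-11: h = 360.43 − 6.80 = 353.63 m.
Head difference: h(OW-9) − h(OW-11) = 360.05 − 353.63 = 6.42 m.
Hydraulic gradient: i = |Δh| / L = 6.42 / 685.2 = 0.00937.
Flow is from higher to lower head: from OW-9 toward OW-11, i.e. toward the north.

i ≈ 0.00937; groundwater flows toward the north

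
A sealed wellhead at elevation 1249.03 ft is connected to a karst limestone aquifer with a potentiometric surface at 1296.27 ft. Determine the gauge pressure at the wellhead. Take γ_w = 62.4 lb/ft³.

Head above the cap: Δh = 1296.27 − 1249.03 = 47.24 ft.
P = γΔh/144 = 62.4 × 47.24 / 144 = 20.5 psi.

P ≈ 20.5 psi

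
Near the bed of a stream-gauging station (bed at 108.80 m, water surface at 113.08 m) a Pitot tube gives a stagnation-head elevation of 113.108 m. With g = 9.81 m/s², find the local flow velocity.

v ≈ 0.741 m/s

Near the bed, under hydrostatic conditions, the piezometric head (z + ψ) equals the free-surface elevation, 113.08 m.
Velocity head = total − piezometric = 113.108 − 113.08 = 0.028 m.
v = √(2g·h_v) = √(2 × 9.81 × 0.028) = 0.741 m/s.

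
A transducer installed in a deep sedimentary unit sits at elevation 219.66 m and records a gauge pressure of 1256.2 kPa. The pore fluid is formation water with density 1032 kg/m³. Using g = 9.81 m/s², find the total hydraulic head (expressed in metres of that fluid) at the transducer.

ψ = P/(ρg) = 1256.2×1000 / (1032 × 9.81) = 124.08 m.
h = z + ψ = 219.66 + 124.08 = 343.74 m.

h ≈ 343.74 m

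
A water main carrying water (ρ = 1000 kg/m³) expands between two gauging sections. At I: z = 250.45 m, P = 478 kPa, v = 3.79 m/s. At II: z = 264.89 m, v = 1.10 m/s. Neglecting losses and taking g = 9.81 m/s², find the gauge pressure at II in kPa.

P₂ ≈ 343 kPa

Pressure head at I: ψ₁ = P₁/(ρg) = 478×1000 / (1000 × 9.81) = 48.73 m.
Velocity heads: v₁²/2g = 3.79²/19.62 = 0.732 m; v₂²/2g = 1.10²/19.62 = 0.062 m.
Total head H = z₁ + ψ₁ + v₁²/2g = 250.45 + 48.73 + 0.732 = 299.91 m.
ψ₂ = H − z₂ − v₂²/2g = 299.91 − 264.89 − 0.062 = 34.96 m.
P₂ = ρgψ₂ = 1000 × 9.81 × 34.96 ≈ 343 kPa.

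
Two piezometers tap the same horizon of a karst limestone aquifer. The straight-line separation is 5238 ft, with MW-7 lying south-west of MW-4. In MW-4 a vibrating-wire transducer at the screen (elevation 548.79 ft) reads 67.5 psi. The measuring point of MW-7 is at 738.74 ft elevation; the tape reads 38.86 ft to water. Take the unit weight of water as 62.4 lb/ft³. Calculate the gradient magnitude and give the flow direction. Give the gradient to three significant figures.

Pressure head at MW-4: ψ = 144·P/γ = 144 × 67.5 / 62.4 = 155.77 ft.
Total head at MW-4: h = z + ψ = 548.79 + 155.77 = 704.56 ft.
Total head at MW-7: h = 738.74 − 38.86 = 699.88 ft.
Head difference: h(MW-4) − h(MW-7) = 704.56 − 699.88 = 4.68 ft.
Hydraulic gradient: i = |Δh| / L = 4.68 / 5238 = 0.000893.
Flow is from higher to lower head: from MW-4 toward MW-7, i.e. toward the south-west.

i ≈ 0.000893; groundwater flows toward the south-west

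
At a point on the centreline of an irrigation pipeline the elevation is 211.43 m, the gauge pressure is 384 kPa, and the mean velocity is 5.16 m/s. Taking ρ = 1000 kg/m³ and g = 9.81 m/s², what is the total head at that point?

h ≈ 251.93 m

Pressure head ψ = P/(ρg) = 384×1000 / (1000 × 9.81) = 39.14 m.
Velocity head = v²/(2g) = 5.16² / (2 × 9.81) = 1.357 m.
h = z + ψ + v²/(2g) = 211.43 + 39.14 + 1.357 = 251.93 m.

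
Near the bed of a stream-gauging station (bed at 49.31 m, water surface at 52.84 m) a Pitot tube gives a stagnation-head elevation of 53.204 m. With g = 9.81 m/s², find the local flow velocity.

v ≈ 2.67 m/s

Near the bed, under hydrostatic conditions, the piezometric head (z + ψ) equals the free-surface elevation, 52.84 m.
Velocity head = total − piezometric = 53.204 − 52.84 = 0.364 m.
v = √(2g·h_v) = √(2 × 9.81 × 0.364) = 2.67 m/s.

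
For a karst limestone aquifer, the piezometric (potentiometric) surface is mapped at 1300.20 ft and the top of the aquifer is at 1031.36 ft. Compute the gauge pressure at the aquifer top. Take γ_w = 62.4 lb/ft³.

P ≈ 116 psi

Pressure head at the aquifer top: ψ = h − z = 1300.20 − 1031.36 = 268.84 ft.
P = γψ/144 = 62.4 × 268.84 / 144 = 116 psi.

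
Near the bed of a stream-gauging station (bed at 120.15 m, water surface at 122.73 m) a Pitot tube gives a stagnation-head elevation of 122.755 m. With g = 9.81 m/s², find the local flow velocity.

v ≈ 0.700 m/s

Near the bed, under hydrostatic conditions, the piezometric head (z + ψ) equals the free-surface elevation, 122.73 m.
Velocity head = total − piezometric = 122.755 − 122.73 = 0.025 m.
v = √(2g·h_v) = √(2 × 9.81 × 0.025) = 0.700 m/s.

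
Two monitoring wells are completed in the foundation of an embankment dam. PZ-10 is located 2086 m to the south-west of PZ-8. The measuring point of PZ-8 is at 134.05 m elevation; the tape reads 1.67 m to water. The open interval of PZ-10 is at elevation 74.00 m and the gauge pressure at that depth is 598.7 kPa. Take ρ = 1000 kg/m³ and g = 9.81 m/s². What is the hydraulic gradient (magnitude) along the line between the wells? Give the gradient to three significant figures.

i ≈ 0.00127

Total head at PZ-8: h = 134.05 − 1.67 = 132.38 m.
Pressure head at PZ-10: ψ = P/(ρg) = 598.7×1000 / (1000 × 9.81) = 61.03 m.
Total head at PZ-10: h = z + ψ = 74.00 + 61.03 = 135.03 m.
Head difference: h(PZ-8) − h(PZ-10) = 132.38 − 135.03 = -2.65 m.
Hydraulic gradient: i = |Δh| / L = 2.65 / 2086 = 0.00127.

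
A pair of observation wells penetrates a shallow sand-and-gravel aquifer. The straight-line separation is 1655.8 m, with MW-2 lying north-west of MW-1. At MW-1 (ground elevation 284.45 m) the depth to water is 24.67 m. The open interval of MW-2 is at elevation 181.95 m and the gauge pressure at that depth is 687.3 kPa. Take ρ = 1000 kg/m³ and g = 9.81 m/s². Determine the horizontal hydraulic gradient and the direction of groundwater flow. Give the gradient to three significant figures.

i ≈ 0.00469; groundwater flows toward the north-west

Total head at MW-1: h = 284.45 − 24.67 = 259.78 m.
Pressure head at MW-2: ψ = P/(ρg) = 687.3×1000 / (1000 × 9.81) = 70.06 m.
Total head at MW-2: h = z + ψ = 181.95 + 70.06 = 252.01 m.
Head difference: h(MW-1) − h(MW-2) = 259.78 − 252.01 = 7.77 m.
Hydraulic gradient: i = |Δh| / L = 7.77 / 1655.8 = 0.00469.
Flow is from higher to lower head: from MW-1 toward MW-2, i.e. toward the north-west.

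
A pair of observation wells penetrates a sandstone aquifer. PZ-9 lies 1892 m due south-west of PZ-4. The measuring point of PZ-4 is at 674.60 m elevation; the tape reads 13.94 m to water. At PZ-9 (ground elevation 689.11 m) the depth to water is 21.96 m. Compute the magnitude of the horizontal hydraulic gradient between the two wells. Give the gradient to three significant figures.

Total head at PZ-4: h = 674.60 − 13.94 = 660.66 m.
Total head at PZ-9: h = 689.11 − 21.96 = 667.15 m.
Head difference: h(PZ-4) − h(PZ-9) = 660.66 − 667.15 = -6.49 m.
Hydraulic gradient: i = |Δh| / L = 6.49 / 1892 = 0.00343.

i ≈ 0.00343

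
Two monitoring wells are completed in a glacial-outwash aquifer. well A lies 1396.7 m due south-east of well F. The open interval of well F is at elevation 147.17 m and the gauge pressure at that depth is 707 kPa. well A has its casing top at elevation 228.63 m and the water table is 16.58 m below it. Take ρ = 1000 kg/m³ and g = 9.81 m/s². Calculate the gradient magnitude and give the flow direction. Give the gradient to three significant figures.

Pressure head at well F: ψ = P/(ρg) = 707×1000 / (1000 × 9.81) = 72.07 m.
Total head at well F: h = z + ψ = 147.17 + 72.07 = 219.24 m.
Total head at well A: h = 228.63 − 16.58 = 212.05 m.
Head difference: h(well F) − h(well A) = 219.24 − 212.05 = 7.19 m.
Hydraulic gradient: i = |Δh| / L = 7.19 / 1396.7 = 0.00515.
Flow is from higher to lower head: from well F toward well A, i.e. toward the south-east.

i ≈ 0.00515; groundwater flows toward the south-east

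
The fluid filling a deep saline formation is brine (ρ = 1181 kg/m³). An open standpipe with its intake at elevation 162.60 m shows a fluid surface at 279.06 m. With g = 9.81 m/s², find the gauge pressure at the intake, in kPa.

Pressure head ψ = h − z = 279.06 − 162.60 = 116.46 m.
P = ρgψ = 1181 × 9.81 × 116.46 = 1349260 Pa ≈ 1350 kPa.

P ≈ 1350 kPa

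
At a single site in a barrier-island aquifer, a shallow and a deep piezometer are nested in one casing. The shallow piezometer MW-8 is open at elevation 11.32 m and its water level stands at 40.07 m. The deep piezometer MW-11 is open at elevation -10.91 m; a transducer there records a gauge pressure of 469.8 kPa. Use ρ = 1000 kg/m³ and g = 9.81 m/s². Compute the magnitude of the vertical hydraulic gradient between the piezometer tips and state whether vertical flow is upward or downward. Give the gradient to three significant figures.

Total head at MW-8: h = 40.07 m (water level in the standpipe).
Pressure head at MW-11: ψ = P/(ρg) = 469.8×1000 / (1000 × 9.81) = 47.89 m.
Total head at MW-11: h = z + ψ = -10.91 + 47.89 = 36.98 m.
Δh = h(MW-8) − h(MW-11) = 40.07 − 36.98 = 3.09 m.
Vertical separation Δz = 11.32 − (-10.91) = 22.23 m.
|i_v| = |Δh| / Δz = 3.09 / 22.23 = 0.139.
Head is higher in the shallow piezometer, so vertical flow is downward (recharge condition).

|i_v| ≈ 0.139; vertical flow is downward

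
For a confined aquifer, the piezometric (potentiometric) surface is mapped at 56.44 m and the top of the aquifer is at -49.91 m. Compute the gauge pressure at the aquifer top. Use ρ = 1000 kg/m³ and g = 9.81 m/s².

P ≈ 1040 kPa

Pressure head at the aquifer top: ψ = h − z = 56.44 − (-49.91) = 106.35 m.
P = ρgψ = 1000 × 9.81 × 106.35 = 1043294 Pa ≈ 1040 kPa.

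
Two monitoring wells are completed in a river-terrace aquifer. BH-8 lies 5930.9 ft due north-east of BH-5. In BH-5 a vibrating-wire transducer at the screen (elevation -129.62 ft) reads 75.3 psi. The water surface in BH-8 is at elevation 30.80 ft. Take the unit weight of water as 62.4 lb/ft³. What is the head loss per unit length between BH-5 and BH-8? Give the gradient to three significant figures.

i ≈ 0.00225 ft/ft

Pressure head at BH-5: ψ = 144·P/γ = 144 × 75.3 / 62.4 = 173.77 ft.
Total head at BH-5: h = z + ψ = -129.62 + 173.77 = 44.15 ft.
Total head at BH-8: h = 30.80 ft (water level in the piezometer is the total head).
Head difference: h(BH-5) − h(BH-8) = 44.15 − 30.80 = 13.35 ft.
Hydraulic gradient: i = |Δh| / L = 13.35 / 5930.9 = 0.00225.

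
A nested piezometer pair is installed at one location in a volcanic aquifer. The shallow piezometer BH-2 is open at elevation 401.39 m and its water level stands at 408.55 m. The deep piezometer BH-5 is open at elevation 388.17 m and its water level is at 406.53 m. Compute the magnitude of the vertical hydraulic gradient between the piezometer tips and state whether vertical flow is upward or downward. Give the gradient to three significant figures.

|i_v| ≈ 0.153; vertical flow is downward

Total head at BH-2: h = 408.55 m (water level in the standpipe).
Total head at BH-5: h = 406.53 m.
Δh = h(BH-2) − h(BH-5) = 408.55 − 406.53 = 2.02 m.
Vertical separation Δz = 401.39 − 388.17 = 13.22 m.
|i_v| = |Δh| / Δz = 2.02 / 13.22 = 0.153.
Head is higher in the shallow piezometer, so vertical flow is downward (recharge condition).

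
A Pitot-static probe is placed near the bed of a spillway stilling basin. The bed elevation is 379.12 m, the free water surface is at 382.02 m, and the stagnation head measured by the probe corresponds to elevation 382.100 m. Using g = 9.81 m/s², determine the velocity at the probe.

v ≈ 1.25 m/s

Near the bed, under hydrostatic conditions, the piezometric head (z + ψ) equals the free-surface elevation, 382.02 m.
Velocity head = total − piezometric = 382.100 − 382.02 = 0.080 m.
v = √(2g·h_v) = √(2 × 9.81 × 0.080) = 1.25 m/s.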